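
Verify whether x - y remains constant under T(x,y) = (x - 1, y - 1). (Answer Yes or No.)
Yes

Substitute T(x,y) = (x - 1, y - 1) into the expression and compare with the original.

Original: x - y
After applying T: (x - 1) - (y - 1) = x - y

This is identical to the original x - y, so the expression is invariant.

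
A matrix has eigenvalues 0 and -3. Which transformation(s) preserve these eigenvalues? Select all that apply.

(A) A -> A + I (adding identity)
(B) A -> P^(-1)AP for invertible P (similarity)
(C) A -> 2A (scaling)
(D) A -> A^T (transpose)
B and D

Eigenvalues are preserved by:
1. Similarity transformations: A -> P^(-1)AP (same characteristic polynomial)
2. Transpose: A^T has the same eigenvalues as A

Eigenvalues are NOT preserved by:
- Adding identity: eigenvalues become 0+1, -3+1
- Scaling: eigenvalues become 0, -6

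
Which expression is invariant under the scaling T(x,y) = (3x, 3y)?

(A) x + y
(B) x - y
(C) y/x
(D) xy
C

Under the uniform scaling T(x,y) = (3x, 3y):
Substitute the transformed coordinates into each option and compare with the original:
(A) x + y  ->  (3x) + (3y) = 3x + 3y   [differs from x + y: not invariant]
(B) x - y  ->  (3x) - (3y) = 3x - 3y   [differs from x - y: not invariant]
(C) y/x  ->  (3y)/(3x) = y/x   [equals y/x: invariant]
(D) xy  ->  (3x)(3y) = 9xy   [differs from xy: not invariant]

Only option (C), y/x, is unchanged by the transformation.
The common factor 3 cancels in a ratio of coordinates, while sums, products and sums of squares pick up factors of 3 or 9.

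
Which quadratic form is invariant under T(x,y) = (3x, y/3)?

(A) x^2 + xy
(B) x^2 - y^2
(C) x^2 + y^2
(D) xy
D

T multiplies x by 3 and divides y by 3.
Substitute the transformed coordinates into each option and compare with the original:
(A) x^2 + xy  ->  (3x)^2 + (3x)(y/3) = 9x^2 + xy   [differs from x^2 + xy: not invariant]
(B) x^2 - y^2  ->  (3x)^2 - (y/3)^2 = 9x^2 - y^2/9   [differs from x^2 - y^2: not invariant]
(C) x^2 + y^2  ->  (3x)^2 + (y/3)^2 = 9x^2 + y^2/9   [differs from x^2 + y^2: not invariant]
(D) xy  ->  (3x)(y/3) = xy   [equals xy: invariant]

Only option (D), xy, is unchanged by the transformation.
The factors 3 and 1/3 cancel only in the pure product xy.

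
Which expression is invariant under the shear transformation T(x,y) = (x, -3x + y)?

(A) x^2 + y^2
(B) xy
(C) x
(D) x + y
C

Under the shear T(x,y) = (x, -3x + y):
Substitute the transformed coordinates into each option and compare with the original:
(A) x^2 + y^2  ->  (x)^2 + (-3x + y)^2 = 10x^2 - 6xy + y^2   [differs from x^2 + y^2: not invariant]
(B) xy  ->  (x)(-3x + y) = -3x^2 + xy   [differs from xy: not invariant]
(C) x  ->  (x) = x   [equals x: invariant]
(D) x + y  ->  (x) + (-3x + y) = -2x + y   [differs from x + y: not invariant]

Only option (C), x, is unchanged by the transformation.
A vertical shear moves points parallel to the y-axis, so the x-coordinate (and any function of x alone) is unchanged.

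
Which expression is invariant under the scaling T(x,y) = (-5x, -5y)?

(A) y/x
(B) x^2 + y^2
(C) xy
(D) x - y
A

Under the uniform scaling T(x,y) = (-5x, -5y):
Substitute the transformed coordinates into each option and compare with the original:
(A) y/x  ->  (-5y)/(-5x) = y/x   [equals y/x: invariant]
(B) x^2 + y^2  ->  (-5x)^2 + (-5y)^2 = 25x^2 + 25y^2   [differs from x^2 + y^2: not invariant]
(C) xy  ->  (-5x)(-5y) = 25xy   [differs from xy: not invariant]
(D) x - y  ->  (-5x) - (-5y) = -5x + 5y   [differs from x - y: not invariant]

Only option (A), y/x, is unchanged by the transformation.
The common factor -5 cancels in a ratio of coordinates, while sums, products and sums of squares pick up factors of -5 or 25.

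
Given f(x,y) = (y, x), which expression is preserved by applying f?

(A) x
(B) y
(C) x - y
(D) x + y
D

For f(x,y) = (y, x):
After applying f: x' = y, y' = x. So x' + y' = y + x = x + y.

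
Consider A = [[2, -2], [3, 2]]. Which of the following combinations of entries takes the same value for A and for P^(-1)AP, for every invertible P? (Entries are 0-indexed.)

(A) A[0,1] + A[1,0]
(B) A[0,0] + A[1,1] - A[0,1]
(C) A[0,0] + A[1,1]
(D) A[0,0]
C

A[0,0] + A[1,1] is the trace of A. By the cyclic property of the trace, tr(P^(-1)AP) = tr(APP^(-1)) = tr(A), so it is the same for every matrix similar to A.

The other combinations are not similarity invariants. For example, take P = [[1, 1], [0, 1]] (det P = 1), so P^(-1) = [[1, -1], [0, 1]] and
B = P^(-1)AP = [[-1, -5], [3, 5]].
Evaluating each option on A and on B:
(A) A[0,1] + A[1,0]: 1 for A, -2 for B -> changes
(B) A[0,0] + A[1,1] - A[0,1]: 6 for A, 9 for B -> changes
(C) A[0,0] + A[1,1]: 4 for A, 4 for B -> unchanged
(D) A[0,0]: 2 for A, -1 for B -> changes

Only (C) A[0,0] + A[1,1] = 4 survives (and it does so for every P, not just this one), so it is the invariant.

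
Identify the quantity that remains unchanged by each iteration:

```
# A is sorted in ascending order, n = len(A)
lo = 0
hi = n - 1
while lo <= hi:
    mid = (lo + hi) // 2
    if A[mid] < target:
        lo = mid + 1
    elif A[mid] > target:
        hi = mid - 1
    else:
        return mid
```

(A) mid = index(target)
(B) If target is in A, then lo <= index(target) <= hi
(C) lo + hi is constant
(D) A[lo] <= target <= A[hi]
B

A loop invariant must hold before the first iteration and be re-established by every execution of the body.

(B) If target is in A, then lo <= index(target) <= hi: Before the loop [lo, hi] = [0, n-1] covers every index. When A[mid] < target, sortedness puts target strictly to the right of mid, so setting lo = mid + 1 keeps index(target) in [lo, hi]; symmetrically for hi = mid - 1. Hence 'if target is in A then lo <= index(target) <= hi' holds after every iteration, and when lo > hi it proves target is absent.

The other options fail:
(A) mid = index(target): mid is just the current probe; it equals index(target) only on the iteration that returns.
(C) lo + hi is constant: each iteration moves exactly one of lo, hi, so lo + hi changes (e.g. 0 + (n-1) becomes (mid+1) + (n-1)).
(D) A[lo] <= target <= A[hi]: fails when target is not in A (e.g. target < A[0] already violates it before the loop), so it is not maintained in general.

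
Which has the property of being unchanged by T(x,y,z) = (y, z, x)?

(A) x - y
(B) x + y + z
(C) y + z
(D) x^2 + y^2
B

Apply T(x,y,z) = (y, z, x) to each option, i.e. replace (x, y, z) by the transformed coordinates.
Substitute the transformed coordinates into each option and compare with the original:
(A) x - y  ->  (y) - (z) = y - z   [differs from x - y: not invariant]
(B) x + y + z  ->  (y) + (z) + (x) = x + y + z   [equals x + y + z: invariant]
(C) y + z  ->  (z) + (x) = x + z   [differs from y + z: not invariant]
(D) x^2 + y^2  ->  (y)^2 + (z)^2 = y^2 + z^2   [differs from x^2 + y^2: not invariant]

Only option (B), x + y + z, is unchanged by the transformation.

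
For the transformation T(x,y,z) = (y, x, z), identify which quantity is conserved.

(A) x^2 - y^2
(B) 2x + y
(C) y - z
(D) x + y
D

Apply T(x,y,z) = (y, x, z) to each option, i.e. replace (x, y, z) by the transformed coordinates.
Substitute the transformed coordinates into each option and compare with the original:
(A) x^2 - y^2  ->  (y)^2 - (x)^2 = -x^2 + y^2   [differs from x^2 - y^2: not invariant]
(B) 2x + y  ->  2(y) + (x) = x + 2y   [differs from 2x + y: not invariant]
(C) y - z  ->  (x) - (z) = x - z   [differs from y - z: not invariant]
(D) x + y  ->  (y) + (x) = x + y   [equals x + y: invariant]

Only option (D), x + y, is unchanged by the transformation.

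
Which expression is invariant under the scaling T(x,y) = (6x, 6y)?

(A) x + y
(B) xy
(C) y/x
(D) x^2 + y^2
C

Under the uniform scaling T(x,y) = (6x, 6y):
Substitute the transformed coordinates into each option and compare with the original:
(A) x + y  ->  (6x) + (6y) = 6x + 6y   [differs from x + y: not invariant]
(B) xy  ->  (6x)(6y) = 36xy   [differs from xy: not invariant]
(C) y/x  ->  (6y)/(6x) = y/x   [equals y/x: invariant]
(D) x^2 + y^2  ->  (6x)^2 + (6y)^2 = 36x^2 + 36y^2   [differs from x^2 + y^2: not invariant]

Only option (C), y/x, is unchanged by the transformation.
The common factor 6 cancels in a ratio of coordinates, while sums, products and sums of squares pick up factors of 6 or 36.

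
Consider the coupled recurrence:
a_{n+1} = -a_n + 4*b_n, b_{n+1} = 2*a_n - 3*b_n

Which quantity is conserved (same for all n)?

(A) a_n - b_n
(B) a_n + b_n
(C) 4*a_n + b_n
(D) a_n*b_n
B

Replace a_n by a_{n+1} = -a_n + 4*b_n and b_n by b_{n+1} = 2*a_n - 3*b_n in each option and simplify:
(A) a_n - b_n  ->  (-a_n + 4*b_n) - (2*a_n - 3*b_n) = -3*a_n + 7*b_n   [not conserved]
(B) a_n + b_n  ->  (-a_n + 4*b_n) + (2*a_n - 3*b_n) = a_n + b_n   [conserved]
(C) 4*a_n + b_n  ->  4*(-a_n + 4*b_n) + (2*a_n - 3*b_n) = -2*a_n + 13*b_n   [not conserved]
(D) a_n*b_n  ->  (-a_n + 4*b_n)*(2*a_n - 3*b_n) = -2*a_n^2 + 11*a_n*b_n - 12*b_n^2   [not conserved]

Only (B) a_n + b_n returns to itself after one step, so it is the conserved quantity.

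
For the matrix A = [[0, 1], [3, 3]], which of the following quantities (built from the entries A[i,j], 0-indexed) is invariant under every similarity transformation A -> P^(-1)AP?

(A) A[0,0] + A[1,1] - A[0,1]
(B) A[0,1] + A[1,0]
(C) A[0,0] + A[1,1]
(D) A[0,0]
C

A[0,0] + A[1,1] is the trace of A. By the cyclic property of the trace, tr(P^(-1)AP) = tr(APP^(-1)) = tr(A), so it is the same for every matrix similar to A.

The other combinations are not similarity invariants. For example, take P = [[1, 1], [1, 2]] (det P = 1), so P^(-1) = [[2, -1], [-1, 1]] and
B = P^(-1)AP = [[-4, -5], [5, 7]].
Evaluating each option on A and on B:
(A) A[0,0] + A[1,1] - A[0,1]: 2 for A, 8 for B -> changes
(B) A[0,1] + A[1,0]: 4 for A, 0 for B -> changes
(C) A[0,0] + A[1,1]: 3 for A, 3 for B -> unchanged
(D) A[0,0]: 0 for A, -4 for B -> changes

Only (C) A[0,0] + A[1,1] = 3 survives (and it does so for every P, not just this one), so it is the invariant.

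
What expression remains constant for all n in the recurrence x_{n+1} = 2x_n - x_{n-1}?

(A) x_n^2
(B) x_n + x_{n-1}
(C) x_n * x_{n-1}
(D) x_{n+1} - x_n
D

For the recurrence x_{n+1} = 2x_n - x_{n-1}:

If x_{n+1} = 2x_n - x_{n-1}, then:
x_{n+1} - x_n = x_n - x_{n-1}
The first difference is constant throughout the sequence.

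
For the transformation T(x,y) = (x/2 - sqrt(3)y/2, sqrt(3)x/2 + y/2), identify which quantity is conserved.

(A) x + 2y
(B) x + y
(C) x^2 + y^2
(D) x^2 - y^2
C

An expression E(x,y) is invariant under T if E(T(x,y)) = E(x,y). Here T(x,y) = (x/2 - sqrt(3)y/2, sqrt(3)x/2 + y/2).
Substitute the transformed coordinates into each option and compare with the original:
(A) x + 2y  ->  (x/2 - sqrt(3)y/2) + 2(sqrt(3)x/2 + y/2) = x/2 + sqrt(3)x - sqrt(3)y/2 + y   [differs from x + 2y: not invariant]
(B) x + y  ->  (x/2 - sqrt(3)y/2) + (sqrt(3)x/2 + y/2) = x/2 + sqrt(3)x/2 - sqrt(3)y/2 + y/2   [differs from x + y: not invariant]
(C) x^2 + y^2  ->  (x/2 - sqrt(3)y/2)^2 + (sqrt(3)x/2 + y/2)^2 = x^2 + y^2   [equals x^2 + y^2: invariant]
(D) x^2 - y^2  ->  (x/2 - sqrt(3)y/2)^2 - (sqrt(3)x/2 + y/2)^2 = -x^2/2 - sqrt(3)xy + y^2/2   [differs from x^2 - y^2: not invariant]

Only option (C), x^2 + y^2, is unchanged by the transformation.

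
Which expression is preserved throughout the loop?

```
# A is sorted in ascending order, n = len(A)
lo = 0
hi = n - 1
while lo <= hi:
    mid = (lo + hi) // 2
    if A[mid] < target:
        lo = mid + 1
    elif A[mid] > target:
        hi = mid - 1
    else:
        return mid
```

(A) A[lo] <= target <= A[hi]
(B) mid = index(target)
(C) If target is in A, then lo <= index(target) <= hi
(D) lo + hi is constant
C

A loop invariant must hold before the first iteration and be re-established by every execution of the body.

(C) If target is in A, then lo <= index(target) <= hi: Before the loop [lo, hi] = [0, n-1] covers every index. When A[mid] < target, sortedness puts target strictly to the right of mid, so setting lo = mid + 1 keeps index(target) in [lo, hi]; symmetrically for hi = mid - 1. Hence 'if target is in A then lo <= index(target) <= hi' holds after every iteration, and when lo > hi it proves target is absent.

The other options fail:
(A) A[lo] <= target <= A[hi]: fails when target is not in A (e.g. target < A[0] already violates it before the loop), so it is not maintained in general.
(B) mid = index(target): mid is just the current probe; it equals index(target) only on the iteration that returns.
(D) lo + hi is constant: each iteration moves exactly one of lo, hi, so lo + hi changes (e.g. 0 + (n-1) becomes (mid+1) + (n-1)).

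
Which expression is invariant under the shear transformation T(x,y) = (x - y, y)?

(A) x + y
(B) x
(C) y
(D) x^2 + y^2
C

Under the shear T(x,y) = (x - y, y):
Substitute the transformed coordinates into each option and compare with the original:
(A) x + y  ->  (x - y) + (y) = x   [differs from x + y: not invariant]
(B) x  ->  (x - y) = x - y   [differs from x: not invariant]
(C) y  ->  (y) = y   [equals y: invariant]
(D) x^2 + y^2  ->  (x - y)^2 + (y)^2 = x^2 - 2xy + 2y^2   [differs from x^2 + y^2: not invariant]

Only option (C), y, is unchanged by the transformation.
A horizontal shear moves points parallel to the x-axis, so the y-coordinate (and any function of y alone) is unchanged.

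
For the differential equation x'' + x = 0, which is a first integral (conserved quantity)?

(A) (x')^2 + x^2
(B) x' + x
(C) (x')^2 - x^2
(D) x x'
A

A first integral I satisfies dI/dt = 0 along every solution. Differentiate each option and use the equation of motion:
(A) d/dt[(x')^2 + x^2] = 2x'x'' + 2x x' = 2x'(-x) + 2x x' = 0
(B) d/dt[x' + x] = x'' + x' = -x + x', not identically 0
(C) d/dt[(x')^2 - x^2] = 2x'x'' - 2x x' = -4x x', not identically 0
(D) d/dt[x x'] = (x')^2 + x x'' = (x')^2 - x^2, not identically 0

Only (A) has zero time-derivative. So the energy-like quantity (x')^2 + x^2 is the first integral.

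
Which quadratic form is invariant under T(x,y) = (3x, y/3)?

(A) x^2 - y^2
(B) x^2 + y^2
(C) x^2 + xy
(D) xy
D

T multiplies x by 3 and divides y by 3.
Substitute the transformed coordinates into each option and compare with the original:
(A) x^2 - y^2  ->  (3x)^2 - (y/3)^2 = 9x^2 - y^2/9   [differs from x^2 - y^2: not invariant]
(B) x^2 + y^2  ->  (3x)^2 + (y/3)^2 = 9x^2 + y^2/9   [differs from x^2 + y^2: not invariant]
(C) x^2 + xy  ->  (3x)^2 + (3x)(y/3) = 9x^2 + xy   [differs from x^2 + xy: not invariant]
(D) xy  ->  (3x)(y/3) = xy   [equals xy: invariant]

Only option (D), xy, is unchanged by the transformation.
The factors 3 and 1/3 cancel only in the pure product xy.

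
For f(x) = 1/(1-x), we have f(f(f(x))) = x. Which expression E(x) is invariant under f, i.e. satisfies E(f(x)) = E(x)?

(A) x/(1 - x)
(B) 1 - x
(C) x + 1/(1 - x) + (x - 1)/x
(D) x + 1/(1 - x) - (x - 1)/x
C

Replace x by f(x) = 1/(1 - x) in each option and simplify. As a quick numerical cross-check, also compare E(5) with E(f(5)) = E(-1/4).

(A) x/(1 - x)  ->  (1/(1 - x))/(1 - (1/(1 - x))) = -1/x; check: E(5) = -5/4 but E(-1/4) = -1/5.   [not invariant]
(B) 1 - x  ->  1 - (1/(1 - x)) = x/(x - 1); check: E(5) = -4 but E(-1/4) = 5/4.   [not invariant]
(C) x + 1/(1 - x) + (x - 1)/x  ->  (1/(1 - x)) + 1/(1 - (1/(1 - x))) + ((1/(1 - x)) - 1)/(1/(1 - x)), which simplifies back to x + 1/(1 - x) + (x - 1)/x; check: E(5) = 111/20, E(-1/4) = 111/20.   [invariant]
(D) x + 1/(1 - x) - (x - 1)/x  ->  (1/(1 - x)) + 1/(1 - (1/(1 - x))) - ((1/(1 - x)) - 1)/(1/(1 - x)) = (x^2(1 - x) - x + (x - 1)^2)/(x(x - 1)); check: E(5) = 79/20 but E(-1/4) = -89/20.   [not invariant]

Only (C) is unchanged. Indeed f(f(x)) = 1/(1 - 1/(1-x)) = (1-x)/(-x) = (x-1)/x, so E(x) = x + f(x) + f(f(x)) is the sum over the whole 3-cycle; applying f just permutes the three terms cyclically (x -> f(x) -> f(f(x)) -> x), leaving the sum unchanged.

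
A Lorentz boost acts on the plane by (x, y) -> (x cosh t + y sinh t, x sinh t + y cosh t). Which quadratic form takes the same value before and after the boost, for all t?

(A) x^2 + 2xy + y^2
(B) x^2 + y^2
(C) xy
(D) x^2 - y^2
D

Write x' = x cosh t + y sinh t, y' = x sinh t + y cosh t and substitute into each option:
(A) x^2 + 2xy + y^2: (x' + y')^2 with x' + y' = (x + y)(cosh t + sinh t) = (x + y)e^t, so it becomes (x + y)^2 e^(2t)   [not invariant for t != 0]
(B) x^2 + y^2: (x cosh t + y sinh t)^2 + (x sinh t + y cosh t)^2 = (x^2 + y^2)(cosh^2 t + sinh^2 t) + 4xy sinh t cosh t = (x^2 + y^2) cosh 2t + 2xy sinh 2t   [not invariant for t != 0]
(C) xy: (x cosh t + y sinh t)(x sinh t + y cosh t) = xy(cosh^2 t + sinh^2 t) + (x^2 + y^2) sinh t cosh t = xy cosh 2t + (x^2 + y^2)(sinh 2t)/2   [not invariant for t != 0]
(D) x^2 - y^2: (x cosh t + y sinh t)^2 - (x sinh t + y cosh t)^2 = x^2(cosh^2 t - sinh^2 t) + 2xy(cosh t sinh t - sinh t cosh t) + y^2(sinh^2 t - cosh^2 t) = x^2 - y^2   [invariant, using cosh^2 t - sinh^2 t = 1]

Only (D) x^2 - y^2 is unchanged; it is the Minkowski form preserved by Lorentz boosts, just as x^2 + y^2 is preserved by ordinary rotations.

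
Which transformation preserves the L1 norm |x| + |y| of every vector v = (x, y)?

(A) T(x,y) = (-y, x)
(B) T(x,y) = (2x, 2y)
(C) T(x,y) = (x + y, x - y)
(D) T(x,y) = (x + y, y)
A

A transformation preserves a norm if ||T(v)|| = ||v|| for every v; a single vector where the norm changes rules an option out.

(A) T(x,y) = (-y, x): preserves the norm -- it only permutes the coordinates and/or flips signs, which leaves |x| + |y| unchanged.
(B) T(x,y) = (2x, 2y): v = (1, 0) has norm |1| + |0| = 1, but T(v) = (2, 0) has norm 2 -- not preserved.
(C) T(x,y) = (x + y, x - y): v = (1, 0) has norm |1| + |0| = 1, but T(v) = (1, 1) has norm 2 -- not preserved.
(D) T(x,y) = (x + y, y): v = (0, 1) has norm |0| + |1| = 1, but T(v) = (1, 1) has norm 2 -- not preserved.

Therefore the answer is (A).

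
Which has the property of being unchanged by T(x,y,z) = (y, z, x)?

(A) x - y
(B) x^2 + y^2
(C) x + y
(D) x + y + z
D

Apply T(x,y,z) = (y, z, x) to each option, i.e. replace (x, y, z) by the transformed coordinates.
Substitute the transformed coordinates into each option and compare with the original:
(A) x - y  ->  (y) - (z) = y - z   [differs from x - y: not invariant]
(B) x^2 + y^2  ->  (y)^2 + (z)^2 = y^2 + z^2   [differs from x^2 + y^2: not invariant]
(C) x + y  ->  (y) + (z) = y + z   [differs from x + y: not invariant]
(D) x + y + z  ->  (y) + (z) + (x) = x + y + z   [equals x + y + z: invariant]

Only option (D), x + y + z, is unchanged by the transformation.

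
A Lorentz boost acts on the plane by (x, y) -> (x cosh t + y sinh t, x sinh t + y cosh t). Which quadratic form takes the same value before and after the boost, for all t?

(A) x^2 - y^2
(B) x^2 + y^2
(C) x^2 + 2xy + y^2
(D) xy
A

Write x' = x cosh t + y sinh t, y' = x sinh t + y cosh t and substitute into each option:
(A) x^2 - y^2: (x cosh t + y sinh t)^2 - (x sinh t + y cosh t)^2 = x^2(cosh^2 t - sinh^2 t) + 2xy(cosh t sinh t - sinh t cosh t) + y^2(sinh^2 t - cosh^2 t) = x^2 - y^2   [invariant, using cosh^2 t - sinh^2 t = 1]
(B) x^2 + y^2: (x cosh t + y sinh t)^2 + (x sinh t + y cosh t)^2 = (x^2 + y^2)(cosh^2 t + sinh^2 t) + 4xy sinh t cosh t = (x^2 + y^2) cosh 2t + 2xy sinh 2t   [not invariant for t != 0]
(C) x^2 + 2xy + y^2: (x' + y')^2 with x' + y' = (x + y)(cosh t + sinh t) = (x + y)e^t, so it becomes (x + y)^2 e^(2t)   [not invariant for t != 0]
(D) xy: (x cosh t + y sinh t)(x sinh t + y cosh t) = xy(cosh^2 t + sinh^2 t) + (x^2 + y^2) sinh t cosh t = xy cosh 2t + (x^2 + y^2)(sinh 2t)/2   [not invariant for t != 0]

Only (A) x^2 - y^2 is unchanged; it is the Minkowski form preserved by Lorentz boosts, just as x^2 + y^2 is preserved by ordinary rotations.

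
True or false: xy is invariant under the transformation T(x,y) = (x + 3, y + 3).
False

Substitute T(x,y) = (x + 3, y + 3) into the expression and compare with the original.

Original: xy
After applying T: (x + 3)(y + 3) = xy + 3x + 3y + 9

This differs from the original xy (difference: 3x + 3y + 9), so the expression is NOT invariant.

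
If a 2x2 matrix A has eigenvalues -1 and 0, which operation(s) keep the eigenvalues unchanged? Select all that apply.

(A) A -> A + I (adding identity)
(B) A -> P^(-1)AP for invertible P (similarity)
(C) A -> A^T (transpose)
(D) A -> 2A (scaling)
B and C

Eigenvalues are preserved by:
1. Similarity transformations: A -> P^(-1)AP (same characteristic polynomial)
2. Transpose: A^T has the same eigenvalues as A

Eigenvalues are NOT preserved by:
- Adding identity: eigenvalues become -1+1, 0+1
- Scaling: eigenvalues become -2, 0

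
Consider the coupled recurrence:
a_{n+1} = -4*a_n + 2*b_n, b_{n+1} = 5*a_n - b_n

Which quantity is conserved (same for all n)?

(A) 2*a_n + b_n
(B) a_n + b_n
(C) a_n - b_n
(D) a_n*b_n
B

Replace a_n by a_{n+1} = -4*a_n + 2*b_n and b_n by b_{n+1} = 5*a_n - b_n in each option and simplify:
(A) 2*a_n + b_n  ->  2*(-4*a_n + 2*b_n) + (5*a_n - b_n) = -3*a_n + 3*b_n   [not conserved]
(B) a_n + b_n  ->  (-4*a_n + 2*b_n) + (5*a_n - b_n) = a_n + b_n   [conserved]
(C) a_n - b_n  ->  (-4*a_n + 2*b_n) - (5*a_n - b_n) = -9*a_n + 3*b_n   [not conserved]
(D) a_n*b_n  ->  (-4*a_n + 2*b_n)*(5*a_n - b_n) = -20*a_n^2 + 14*a_n*b_n - 2*b_n^2   [not conserved]

Only (B) a_n + b_n returns to itself after one step, so it is the conserved quantity.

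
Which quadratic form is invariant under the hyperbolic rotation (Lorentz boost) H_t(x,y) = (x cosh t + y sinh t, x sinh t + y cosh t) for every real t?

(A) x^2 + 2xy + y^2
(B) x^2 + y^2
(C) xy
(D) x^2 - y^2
D

Write x' = x cosh t + y sinh t, y' = x sinh t + y cosh t and substitute into each option:
(A) x^2 + 2xy + y^2: (x' + y')^2 with x' + y' = (x + y)(cosh t + sinh t) = (x + y)e^t, so it becomes (x + y)^2 e^(2t)   [not invariant for t != 0]
(B) x^2 + y^2: (x cosh t + y sinh t)^2 + (x sinh t + y cosh t)^2 = (x^2 + y^2)(cosh^2 t + sinh^2 t) + 4xy sinh t cosh t = (x^2 + y^2) cosh 2t + 2xy sinh 2t   [not invariant for t != 0]
(C) xy: (x cosh t + y sinh t)(x sinh t + y cosh t) = xy(cosh^2 t + sinh^2 t) + (x^2 + y^2) sinh t cosh t = xy cosh 2t + (x^2 + y^2)(sinh 2t)/2   [not invariant for t != 0]
(D) x^2 - y^2: (x cosh t + y sinh t)^2 - (x sinh t + y cosh t)^2 = x^2(cosh^2 t - sinh^2 t) + 2xy(cosh t sinh t - sinh t cosh t) + y^2(sinh^2 t - cosh^2 t) = x^2 - y^2   [invariant, using cosh^2 t - sinh^2 t = 1]

Only (D) x^2 - y^2 is unchanged; it is the Minkowski form preserved by Lorentz boosts, just as x^2 + y^2 is preserved by ordinary rotations.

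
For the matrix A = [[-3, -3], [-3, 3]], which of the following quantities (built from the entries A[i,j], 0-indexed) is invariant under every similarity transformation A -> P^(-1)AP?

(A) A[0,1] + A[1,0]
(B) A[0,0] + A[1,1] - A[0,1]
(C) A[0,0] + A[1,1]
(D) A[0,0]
C

A[0,0] + A[1,1] is the trace of A. By the cyclic property of the trace, tr(P^(-1)AP) = tr(APP^(-1)) = tr(A), so it is the same for every matrix similar to A.

The other combinations are not similarity invariants. For example, take P = [[1, 1], [0, 1]] (det P = 1), so P^(-1) = [[1, -1], [0, 1]] and
B = P^(-1)AP = [[0, -6], [-3, 0]].
Evaluating each option on A and on B:
(A) A[0,1] + A[1,0]: -6 for A, -9 for B -> changes
(B) A[0,0] + A[1,1] - A[0,1]: 3 for A, 6 for B -> changes
(C) A[0,0] + A[1,1]: 0 for A, 0 for B -> unchanged
(D) A[0,0]: -3 for A, 0 for B -> changes

Only (C) A[0,0] + A[1,1] = 0 survives (and it does so for every P, not just this one), so it is the invariant.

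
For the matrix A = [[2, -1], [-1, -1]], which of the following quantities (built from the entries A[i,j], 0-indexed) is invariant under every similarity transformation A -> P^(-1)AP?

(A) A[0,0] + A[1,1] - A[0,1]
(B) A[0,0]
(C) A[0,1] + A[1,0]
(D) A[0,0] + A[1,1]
D

A[0,0] + A[1,1] is the trace of A. By the cyclic property of the trace, tr(P^(-1)AP) = tr(APP^(-1)) = tr(A), so it is the same for every matrix similar to A.

The other combinations are not similarity invariants. For example, take P = [[1, 2], [0, 1]] (det P = 1), so P^(-1) = [[1, -2], [0, 1]] and
B = P^(-1)AP = [[4, 9], [-1, -3]].
Evaluating each option on A and on B:
(A) A[0,0] + A[1,1] - A[0,1]: 2 for A, -8 for B -> changes
(B) A[0,0]: 2 for A, 4 for B -> changes
(C) A[0,1] + A[1,0]: -2 for A, 8 for B -> changes
(D) A[0,0] + A[1,1]: 1 for A, 1 for B -> unchanged

Only (D) A[0,0] + A[1,1] = 1 survives (and it does so for every P, not just this one), so it is the invariant.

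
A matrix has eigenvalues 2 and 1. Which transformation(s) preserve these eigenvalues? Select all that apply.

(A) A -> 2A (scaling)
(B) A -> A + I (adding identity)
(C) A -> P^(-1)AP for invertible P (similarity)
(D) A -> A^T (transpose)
C and D

Eigenvalues are preserved by:
1. Similarity transformations: A -> P^(-1)AP (same characteristic polynomial)
2. Transpose: A^T has the same eigenvalues as A

Eigenvalues are NOT preserved by:
- Adding identity: eigenvalues become 2+1, 1+1
- Scaling: eigenvalues become 4, 2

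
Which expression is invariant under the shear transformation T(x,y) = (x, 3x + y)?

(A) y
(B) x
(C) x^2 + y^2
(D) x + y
B

Under the shear T(x,y) = (x, 3x + y):
Substitute the transformed coordinates into each option and compare with the original:
(A) y  ->  (3x + y) = 3x + y   [differs from y: not invariant]
(B) x  ->  (x) = x   [equals x: invariant]
(C) x^2 + y^2  ->  (x)^2 + (3x + y)^2 = 10x^2 + 6xy + y^2   [differs from x^2 + y^2: not invariant]
(D) x + y  ->  (x) + (3x + y) = 4x + y   [differs from x + y: not invariant]

Only option (B), x, is unchanged by the transformation.
A vertical shear moves points parallel to the y-axis, so the x-coordinate (and any function of x alone) is unchanged.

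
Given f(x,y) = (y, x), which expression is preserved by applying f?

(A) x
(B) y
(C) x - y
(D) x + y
D

For f(x,y) = (y, x):
After applying f: x' = y, y' = x. So x' + y' = y + x = x + y.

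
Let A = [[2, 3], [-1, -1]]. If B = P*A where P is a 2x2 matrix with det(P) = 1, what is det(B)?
1

By the multiplicative property of determinants, det(B) = det(P*A) = det(P) * det(A) = det(A),
so the determinant is invariant under multiplication by any determinant-1 matrix; we just need det(A).

det(A) = (2)(-1) - (3)(-1) = -2 - (-3) = 1

Therefore det(B) = 1 * 1 = 1.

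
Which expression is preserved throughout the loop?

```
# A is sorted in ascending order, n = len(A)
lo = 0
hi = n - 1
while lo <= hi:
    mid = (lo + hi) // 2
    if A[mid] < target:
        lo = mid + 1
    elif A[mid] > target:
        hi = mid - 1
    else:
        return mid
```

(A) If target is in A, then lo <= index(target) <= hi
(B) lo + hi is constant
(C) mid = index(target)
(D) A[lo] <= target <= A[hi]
A

A loop invariant must hold before the first iteration and be re-established by every execution of the body.

(A) If target is in A, then lo <= index(target) <= hi: Before the loop [lo, hi] = [0, n-1] covers every index. When A[mid] < target, sortedness puts target strictly to the right of mid, so setting lo = mid + 1 keeps index(target) in [lo, hi]; symmetrically for hi = mid - 1. Hence 'if target is in A then lo <= index(target) <= hi' holds after every iteration, and when lo > hi it proves target is absent.

The other options fail:
(B) lo + hi is constant: each iteration moves exactly one of lo, hi, so lo + hi changes (e.g. 0 + (n-1) becomes (mid+1) + (n-1)).
(C) mid = index(target): mid is just the current probe; it equals index(target) only on the iteration that returns.
(D) A[lo] <= target <= A[hi]: fails when target is not in A (e.g. target < A[0] already violates it before the loop), so it is not maintained in general.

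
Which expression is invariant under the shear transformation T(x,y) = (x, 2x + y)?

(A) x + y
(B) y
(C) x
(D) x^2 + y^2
C

Under the shear T(x,y) = (x, 2x + y):
Substitute the transformed coordinates into each option and compare with the original:
(A) x + y  ->  (x) + (2x + y) = 3x + y   [differs from x + y: not invariant]
(B) y  ->  (2x + y) = 2x + y   [differs from y: not invariant]
(C) x  ->  (x) = x   [equals x: invariant]
(D) x^2 + y^2  ->  (x)^2 + (2x + y)^2 = 5x^2 + 4xy + y^2   [differs from x^2 + y^2: not invariant]

Only option (C), x, is unchanged by the transformation.
A vertical shear moves points parallel to the y-axis, so the x-coordinate (and any function of x alone) is unchanged.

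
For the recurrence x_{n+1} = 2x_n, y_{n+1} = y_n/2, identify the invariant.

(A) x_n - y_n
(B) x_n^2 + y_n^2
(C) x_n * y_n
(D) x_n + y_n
C

For the recurrence x_{n+1} = 2x_n, y_{n+1} = y_n/2:

x_{n+1} * y_{n+1} = (2x_n) * (y_n/2) = x_n * y_n
The product is conserved.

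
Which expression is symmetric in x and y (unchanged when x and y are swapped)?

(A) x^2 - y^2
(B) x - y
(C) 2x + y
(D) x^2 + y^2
D

A symmetric expression is unchanged when the variables are permuted; here the transformation to test is the swap (x, y) -> (y, x).
Substitute the transformed coordinates into each option and compare with the original:
(A) x^2 - y^2  ->  (y)^2 - (x)^2 = -x^2 + y^2   [differs from x^2 - y^2: not invariant]
(B) x - y  ->  (y) - (x) = -x + y   [differs from x - y: not invariant]
(C) 2x + y  ->  2(y) + (x) = x + 2y   [differs from 2x + y: not invariant]
(D) x^2 + y^2  ->  (y)^2 + (x)^2 = x^2 + y^2   [equals x^2 + y^2: invariant]

Only option (D), x^2 + y^2, is unchanged by the transformation.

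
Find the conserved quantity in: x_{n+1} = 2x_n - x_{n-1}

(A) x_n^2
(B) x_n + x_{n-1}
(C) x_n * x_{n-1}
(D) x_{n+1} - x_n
D

For the recurrence x_{n+1} = 2x_n - x_{n-1}:

If x_{n+1} = 2x_n - x_{n-1}, then:
x_{n+1} - x_n = x_n - x_{n-1}
The first difference is constant throughout the sequence.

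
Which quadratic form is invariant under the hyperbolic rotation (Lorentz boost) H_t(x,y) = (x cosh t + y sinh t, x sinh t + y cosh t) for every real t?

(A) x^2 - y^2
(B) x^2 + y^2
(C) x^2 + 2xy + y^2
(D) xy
A

Write x' = x cosh t + y sinh t, y' = x sinh t + y cosh t and substitute into each option:
(A) x^2 - y^2: (x cosh t + y sinh t)^2 - (x sinh t + y cosh t)^2 = x^2(cosh^2 t - sinh^2 t) + 2xy(cosh t sinh t - sinh t cosh t) + y^2(sinh^2 t - cosh^2 t) = x^2 - y^2   [invariant, using cosh^2 t - sinh^2 t = 1]
(B) x^2 + y^2: (x cosh t + y sinh t)^2 + (x sinh t + y cosh t)^2 = (x^2 + y^2)(cosh^2 t + sinh^2 t) + 4xy sinh t cosh t = (x^2 + y^2) cosh 2t + 2xy sinh 2t   [not invariant for t != 0]
(C) x^2 + 2xy + y^2: (x' + y')^2 with x' + y' = (x + y)(cosh t + sinh t) = (x + y)e^t, so it becomes (x + y)^2 e^(2t)   [not invariant for t != 0]
(D) xy: (x cosh t + y sinh t)(x sinh t + y cosh t) = xy(cosh^2 t + sinh^2 t) + (x^2 + y^2) sinh t cosh t = xy cosh 2t + (x^2 + y^2)(sinh 2t)/2   [not invariant for t != 0]

Only (A) x^2 - y^2 is unchanged; it is the Minkowski form preserved by Lorentz boosts, just as x^2 + y^2 is preserved by ordinary rotations.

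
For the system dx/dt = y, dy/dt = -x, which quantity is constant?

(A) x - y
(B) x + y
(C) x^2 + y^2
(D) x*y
C

A first integral I satisfies dI/dt = 0 along every solution. Differentiate each option and use the equation of motion:
(A) d/dt[x - y] = y - (-x) = x + y, not identically 0
(B) d/dt[x + y] = y + (-x) = y - x, not identically 0
(C) d/dt[x^2 + y^2] = 2x*dx/dt + 2y*dy/dt = 2x*y + 2y*(-x) = 0
(D) d/dt[x*y] = (dx/dt)y + x(dy/dt) = y^2 - x^2, not identically 0

Only (C) has zero time-derivative. So x^2 + y^2 (the squared radius; trajectories are circles) is the conserved quantity.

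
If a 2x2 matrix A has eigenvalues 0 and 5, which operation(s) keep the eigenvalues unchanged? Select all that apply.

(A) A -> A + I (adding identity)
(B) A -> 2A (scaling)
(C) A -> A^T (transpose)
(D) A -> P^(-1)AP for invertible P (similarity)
C and D

Eigenvalues are preserved by:
1. Similarity transformations: A -> P^(-1)AP (same characteristic polynomial)
2. Transpose: A^T has the same eigenvalues as A

Eigenvalues are NOT preserved by:
- Adding identity: eigenvalues become 0+1, 5+1
- Scaling: eigenvalues become 0, 10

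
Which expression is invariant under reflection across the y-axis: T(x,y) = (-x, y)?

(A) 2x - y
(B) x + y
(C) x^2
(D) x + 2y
C

The map is reflection across the y-axis: T(x,y) = (-x, y).
Substitute the transformed coordinates into each option and compare with the original:
(A) 2x - y  ->  2(-x) - (y) = -2x - y   [differs from 2x - y: not invariant]
(B) x + y  ->  (-x) + (y) = -x + y   [differs from x + y: not invariant]
(C) x^2  ->  (-x)^2 = x^2   [equals x^2: invariant]
(D) x + 2y  ->  (-x) + 2(y) = -x + 2y   [differs from x + 2y: not invariant]

Only option (C), x^2, is unchanged by the transformation.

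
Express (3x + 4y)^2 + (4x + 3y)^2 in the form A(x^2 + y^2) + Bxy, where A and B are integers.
25(x^2 + y^2) + 48xy

Expanding: (3x + 4y)^2 = 9x^2 + 24xy + 16y^2
(4x + 3y)^2 = 16x^2 + 24xy + 9y^2
Sum = (9+16)(x^2+y^2) + 48xy = 25(x^2 + y^2) + 48xy
This is symmetric in x and y.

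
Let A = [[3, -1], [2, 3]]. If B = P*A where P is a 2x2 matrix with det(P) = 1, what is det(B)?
11

By the multiplicative property of determinants, det(B) = det(P*A) = det(P) * det(A) = det(A),
so the determinant is invariant under multiplication by any determinant-1 matrix; we just need det(A).

det(A) = (3)(3) - (-1)(2) = 9 - (-2) = 11

Therefore det(B) = 1 * 11 = 11.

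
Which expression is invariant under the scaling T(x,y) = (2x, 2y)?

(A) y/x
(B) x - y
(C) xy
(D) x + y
A

Under the uniform scaling T(x,y) = (2x, 2y):
Substitute the transformed coordinates into each option and compare with the original:
(A) y/x  ->  (2y)/(2x) = y/x   [equals y/x: invariant]
(B) x - y  ->  (2x) - (2y) = 2x - 2y   [differs from x - y: not invariant]
(C) xy  ->  (2x)(2y) = 4xy   [differs from xy: not invariant]
(D) x + y  ->  (2x) + (2y) = 2x + 2y   [differs from x + y: not invariant]

Only option (A), y/x, is unchanged by the transformation.
The common factor 2 cancels in a ratio of coordinates, while sums, products and sums of squares pick up factors of 2 or 4.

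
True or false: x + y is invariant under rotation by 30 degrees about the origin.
False

Applying rotation by 30 degrees: x' = x*cos(30 degrees) - y*sin(30 degrees) = sqrt(3)x/2 - y/2, y' = x*sin(30 degrees) + y*cos(30 degrees) = x/2 + sqrt(3)y/2

Substituting into x + y:
(sqrt(3)x/2 - y/2) + (x/2 + sqrt(3)y/2)
= x/2 + sqrt(3)x/2 - y/2 + sqrt(3)y/2

This differs from the original expression x + y, so it is NOT invariant.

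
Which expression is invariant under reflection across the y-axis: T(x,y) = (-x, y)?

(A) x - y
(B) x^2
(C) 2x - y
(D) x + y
B

The map is reflection across the y-axis: T(x,y) = (-x, y).
Substitute the transformed coordinates into each option and compare with the original:
(A) x - y  ->  (-x) - (y) = -x - y   [differs from x - y: not invariant]
(B) x^2  ->  (-x)^2 = x^2   [equals x^2: invariant]
(C) 2x - y  ->  2(-x) - (y) = -2x - y   [differs from 2x - y: not invariant]
(D) x + y  ->  (-x) + (y) = -x + y   [differs from x + y: not invariant]

Only option (B), x^2, is unchanged by the transformation.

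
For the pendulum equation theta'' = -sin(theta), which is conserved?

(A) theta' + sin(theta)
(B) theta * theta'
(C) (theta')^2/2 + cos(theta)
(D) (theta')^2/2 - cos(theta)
D

A first integral I satisfies dI/dt = 0 along every solution. Differentiate each option and use the equation of motion:
(A) d/dt[theta' + sin(theta)] = theta'' + cos(theta) theta' = -sin(theta) + theta' cos(theta), not identically 0
(B) d/dt[theta * theta'] = (theta')^2 + theta theta'' = (theta')^2 - theta sin(theta), not identically 0
(C) d/dt[(theta')^2/2 + cos(theta)] = theta' theta'' - sin(theta) theta' = -2 theta' sin(theta), not identically 0
(D) d/dt[(theta')^2/2 - cos(theta)] = theta' theta'' + sin(theta) theta' = theta'(-sin(theta)) + theta' sin(theta) = 0

Only (D) has zero time-derivative. This is the total energy: kinetic (theta')^2/2 plus potential -cos(theta).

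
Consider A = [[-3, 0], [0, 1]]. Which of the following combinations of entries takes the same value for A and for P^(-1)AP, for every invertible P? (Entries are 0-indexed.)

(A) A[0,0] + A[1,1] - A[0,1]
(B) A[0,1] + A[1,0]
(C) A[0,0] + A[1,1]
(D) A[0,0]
C

A[0,0] + A[1,1] is the trace of A. By the cyclic property of the trace, tr(P^(-1)AP) = tr(APP^(-1)) = tr(A), so it is the same for every matrix similar to A.

The other combinations are not similarity invariants. For example, take P = [[2, 1], [1, 1]] (det P = 1), so P^(-1) = [[1, -1], [-1, 2]] and
B = P^(-1)AP = [[-7, -4], [8, 5]].
Evaluating each option on A and on B:
(A) A[0,0] + A[1,1] - A[0,1]: -2 for A, 2 for B -> changes
(B) A[0,1] + A[1,0]: 0 for A, 4 for B -> changes
(C) A[0,0] + A[1,1]: -2 for A, -2 for B -> unchanged
(D) A[0,0]: -3 for A, -7 for B -> changes

Only (C) A[0,0] + A[1,1] = -2 survives (and it does so for every P, not just this one), so it is the invariant.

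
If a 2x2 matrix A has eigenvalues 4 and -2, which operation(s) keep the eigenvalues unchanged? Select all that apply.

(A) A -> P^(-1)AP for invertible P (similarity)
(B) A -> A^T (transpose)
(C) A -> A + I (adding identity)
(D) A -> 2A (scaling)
A and B

Eigenvalues are preserved by:
1. Similarity transformations: A -> P^(-1)AP (same characteristic polynomial)
2. Transpose: A^T has the same eigenvalues as A

Eigenvalues are NOT preserved by:
- Adding identity: eigenvalues become 4+1, -2+1
- Scaling: eigenvalues become 8, -4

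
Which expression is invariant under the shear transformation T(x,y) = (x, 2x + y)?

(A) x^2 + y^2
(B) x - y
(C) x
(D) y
C

Under the shear T(x,y) = (x, 2x + y):
Substitute the transformed coordinates into each option and compare with the original:
(A) x^2 + y^2  ->  (x)^2 + (2x + y)^2 = 5x^2 + 4xy + y^2   [differs from x^2 + y^2: not invariant]
(B) x - y  ->  (x) - (2x + y) = -x - y   [differs from x - y: not invariant]
(C) x  ->  (x) = x   [equals x: invariant]
(D) y  ->  (2x + y) = 2x + y   [differs from y: not invariant]

Only option (C), x, is unchanged by the transformation.
A vertical shear moves points parallel to the y-axis, so the x-coordinate (and any function of x alone) is unchanged.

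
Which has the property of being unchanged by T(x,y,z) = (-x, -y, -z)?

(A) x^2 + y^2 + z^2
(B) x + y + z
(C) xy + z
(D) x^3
A

Apply T(x,y,z) = (-x, -y, -z) to each option, i.e. replace (x, y, z) by the transformed coordinates.
Substitute the transformed coordinates into each option and compare with the original:
(A) x^2 + y^2 + z^2  ->  (-x)^2 + (-y)^2 + (-z)^2 = x^2 + y^2 + z^2   [equals x^2 + y^2 + z^2: invariant]
(B) x + y + z  ->  (-x) + (-y) + (-z) = -x - y - z   [differs from x + y + z: not invariant]
(C) xy + z  ->  (-x)(-y) + (-z) = xy - z   [differs from xy + z: not invariant]
(D) x^3  ->  (-x)^3 = -x^3   [differs from x^3: not invariant]

Only option (A), x^2 + y^2 + z^2, is unchanged by the transformation.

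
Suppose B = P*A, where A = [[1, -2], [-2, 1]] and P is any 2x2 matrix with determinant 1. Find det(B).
-3

By the multiplicative property of determinants, det(B) = det(P*A) = det(P) * det(A) = det(A),
so the determinant is invariant under multiplication by any determinant-1 matrix; we just need det(A).

det(A) = (1)(1) - (-2)(-2) = 1 - 4 = -3

Therefore det(B) = 1 * (-3) = -3.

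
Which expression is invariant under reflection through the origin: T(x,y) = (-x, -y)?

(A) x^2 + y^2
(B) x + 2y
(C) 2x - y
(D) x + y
A

The map is reflection through the origin: T(x,y) = (-x, -y).
Substitute the transformed coordinates into each option and compare with the original:
(A) x^2 + y^2  ->  (-x)^2 + (-y)^2 = x^2 + y^2   [equals x^2 + y^2: invariant]
(B) x + 2y  ->  (-x) + 2(-y) = -x - 2y   [differs from x + 2y: not invariant]
(C) 2x - y  ->  2(-x) - (-y) = -2x + y   [differs from 2x - y: not invariant]
(D) x + y  ->  (-x) + (-y) = -x - y   [differs from x + y: not invariant]

Only option (A), x^2 + y^2, is unchanged by the transformation.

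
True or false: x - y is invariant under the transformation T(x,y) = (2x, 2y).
False

Substitute T(x,y) = (2x, 2y) into the expression and compare with the original.

Original: x - y
After applying T: (2x) - (2y) = 2x - 2y

This differs from the original x - y (difference: x - y), so the expression is NOT invariant.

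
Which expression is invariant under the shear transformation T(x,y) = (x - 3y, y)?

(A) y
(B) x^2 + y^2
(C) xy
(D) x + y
A

Under the shear T(x,y) = (x - 3y, y):
Substitute the transformed coordinates into each option and compare with the original:
(A) y  ->  (y) = y   [equals y: invariant]
(B) x^2 + y^2  ->  (x - 3y)^2 + (y)^2 = x^2 - 6xy + 10y^2   [differs from x^2 + y^2: not invariant]
(C) xy  ->  (x - 3y)(y) = xy - 3y^2   [differs from xy: not invariant]
(D) x + y  ->  (x - 3y) + (y) = x - 2y   [differs from x + y: not invariant]

Only option (A), y, is unchanged by the transformation.
A horizontal shear moves points parallel to the x-axis, so the y-coordinate (and any function of y alone) is unchanged.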